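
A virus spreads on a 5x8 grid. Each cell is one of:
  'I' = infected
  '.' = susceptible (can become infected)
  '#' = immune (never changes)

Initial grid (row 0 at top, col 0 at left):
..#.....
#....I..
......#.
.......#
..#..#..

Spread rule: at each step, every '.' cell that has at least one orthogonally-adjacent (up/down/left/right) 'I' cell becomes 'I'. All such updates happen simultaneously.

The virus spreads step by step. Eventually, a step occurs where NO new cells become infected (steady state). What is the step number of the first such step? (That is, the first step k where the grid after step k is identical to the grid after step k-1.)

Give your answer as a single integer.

Answer: 9

Derivation:
Step 0 (initial): 1 infected
Step 1: +4 new -> 5 infected
Step 2: +6 new -> 11 infected
Step 3: +7 new -> 18 infected
Step 4: +5 new -> 23 infected
Step 5: +5 new -> 28 infected
Step 6: +3 new -> 31 infected
Step 7: +2 new -> 33 infected
Step 8: +1 new -> 34 infected
Step 9: +0 new -> 34 infected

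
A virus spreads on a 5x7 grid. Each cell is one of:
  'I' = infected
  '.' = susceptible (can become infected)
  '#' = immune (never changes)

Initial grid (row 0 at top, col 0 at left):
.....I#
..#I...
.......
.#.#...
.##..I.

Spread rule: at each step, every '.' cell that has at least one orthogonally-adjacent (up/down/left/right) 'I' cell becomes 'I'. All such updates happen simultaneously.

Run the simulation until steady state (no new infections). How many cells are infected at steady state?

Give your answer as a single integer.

Step 0 (initial): 3 infected
Step 1: +8 new -> 11 infected
Step 2: +8 new -> 19 infected
Step 3: +4 new -> 23 infected
Step 4: +3 new -> 26 infected
Step 5: +2 new -> 28 infected
Step 6: +1 new -> 29 infected
Step 7: +0 new -> 29 infected

Answer: 29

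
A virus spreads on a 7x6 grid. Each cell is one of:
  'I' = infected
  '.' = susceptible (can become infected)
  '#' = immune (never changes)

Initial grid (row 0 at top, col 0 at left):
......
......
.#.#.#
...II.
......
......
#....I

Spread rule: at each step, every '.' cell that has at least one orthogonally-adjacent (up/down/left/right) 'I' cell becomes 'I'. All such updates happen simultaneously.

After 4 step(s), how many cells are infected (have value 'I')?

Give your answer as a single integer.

Answer: 34

Derivation:
Step 0 (initial): 3 infected
Step 1: +7 new -> 10 infected
Step 2: +8 new -> 18 infected
Step 3: +8 new -> 26 infected
Step 4: +8 new -> 34 infected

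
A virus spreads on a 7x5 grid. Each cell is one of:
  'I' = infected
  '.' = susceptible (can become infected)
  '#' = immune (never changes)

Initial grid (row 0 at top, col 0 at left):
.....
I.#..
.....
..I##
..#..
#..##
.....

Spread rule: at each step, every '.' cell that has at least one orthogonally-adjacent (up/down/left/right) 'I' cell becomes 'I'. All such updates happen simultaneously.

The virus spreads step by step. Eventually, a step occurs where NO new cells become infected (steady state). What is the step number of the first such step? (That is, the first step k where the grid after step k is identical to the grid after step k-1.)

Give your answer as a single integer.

Answer: 8

Derivation:
Step 0 (initial): 2 infected
Step 1: +5 new -> 7 infected
Step 2: +5 new -> 12 infected
Step 3: +5 new -> 17 infected
Step 4: +4 new -> 21 infected
Step 5: +3 new -> 24 infected
Step 6: +1 new -> 25 infected
Step 7: +1 new -> 26 infected
Step 8: +0 new -> 26 infected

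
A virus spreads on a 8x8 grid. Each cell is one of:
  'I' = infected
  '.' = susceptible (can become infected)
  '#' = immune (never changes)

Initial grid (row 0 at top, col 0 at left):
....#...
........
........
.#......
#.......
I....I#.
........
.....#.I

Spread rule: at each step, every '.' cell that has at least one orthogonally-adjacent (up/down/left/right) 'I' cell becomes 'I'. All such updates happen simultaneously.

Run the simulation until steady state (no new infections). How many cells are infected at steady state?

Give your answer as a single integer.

Answer: 59

Derivation:
Step 0 (initial): 3 infected
Step 1: +7 new -> 10 infected
Step 2: +11 new -> 21 infected
Step 3: +10 new -> 31 infected
Step 4: +8 new -> 39 infected
Step 5: +6 new -> 45 infected
Step 6: +5 new -> 50 infected
Step 7: +5 new -> 55 infected
Step 8: +3 new -> 58 infected
Step 9: +1 new -> 59 infected
Step 10: +0 new -> 59 infected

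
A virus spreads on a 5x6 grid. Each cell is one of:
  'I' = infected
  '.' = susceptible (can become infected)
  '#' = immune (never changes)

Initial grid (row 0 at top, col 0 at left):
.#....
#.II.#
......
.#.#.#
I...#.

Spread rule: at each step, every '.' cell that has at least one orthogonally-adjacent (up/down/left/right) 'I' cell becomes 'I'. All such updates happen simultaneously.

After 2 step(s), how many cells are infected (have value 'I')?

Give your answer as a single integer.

Step 0 (initial): 3 infected
Step 1: +8 new -> 11 infected
Step 2: +6 new -> 17 infected

Answer: 17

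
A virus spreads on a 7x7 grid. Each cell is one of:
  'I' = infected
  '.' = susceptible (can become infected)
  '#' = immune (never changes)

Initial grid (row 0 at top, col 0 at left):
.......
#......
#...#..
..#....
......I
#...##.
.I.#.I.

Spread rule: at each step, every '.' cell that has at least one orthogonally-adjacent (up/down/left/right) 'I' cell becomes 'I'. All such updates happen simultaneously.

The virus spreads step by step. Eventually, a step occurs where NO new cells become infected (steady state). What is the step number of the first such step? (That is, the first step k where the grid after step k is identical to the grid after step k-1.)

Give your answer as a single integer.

Step 0 (initial): 3 infected
Step 1: +8 new -> 11 infected
Step 2: +5 new -> 16 infected
Step 3: +8 new -> 24 infected
Step 4: +5 new -> 29 infected
Step 5: +5 new -> 34 infected
Step 6: +4 new -> 38 infected
Step 7: +3 new -> 41 infected
Step 8: +0 new -> 41 infected

Answer: 8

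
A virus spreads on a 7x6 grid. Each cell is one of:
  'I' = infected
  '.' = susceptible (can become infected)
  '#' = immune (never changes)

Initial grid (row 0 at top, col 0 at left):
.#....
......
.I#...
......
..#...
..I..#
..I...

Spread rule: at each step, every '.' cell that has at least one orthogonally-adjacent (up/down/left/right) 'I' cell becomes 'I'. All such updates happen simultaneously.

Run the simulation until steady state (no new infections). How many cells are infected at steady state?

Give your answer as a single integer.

Answer: 38

Derivation:
Step 0 (initial): 3 infected
Step 1: +7 new -> 10 infected
Step 2: +10 new -> 20 infected
Step 3: +7 new -> 27 infected
Step 4: +5 new -> 32 infected
Step 5: +4 new -> 36 infected
Step 6: +2 new -> 38 infected
Step 7: +0 new -> 38 infected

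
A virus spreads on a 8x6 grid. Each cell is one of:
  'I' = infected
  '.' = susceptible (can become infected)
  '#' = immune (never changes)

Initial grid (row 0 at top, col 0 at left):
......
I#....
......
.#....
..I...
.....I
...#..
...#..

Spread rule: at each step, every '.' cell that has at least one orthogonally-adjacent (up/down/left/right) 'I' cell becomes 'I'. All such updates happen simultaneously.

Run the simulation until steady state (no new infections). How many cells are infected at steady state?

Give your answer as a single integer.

Step 0 (initial): 3 infected
Step 1: +9 new -> 12 infected
Step 2: +13 new -> 25 infected
Step 3: +9 new -> 34 infected
Step 4: +6 new -> 40 infected
Step 5: +4 new -> 44 infected
Step 6: +0 new -> 44 infected

Answer: 44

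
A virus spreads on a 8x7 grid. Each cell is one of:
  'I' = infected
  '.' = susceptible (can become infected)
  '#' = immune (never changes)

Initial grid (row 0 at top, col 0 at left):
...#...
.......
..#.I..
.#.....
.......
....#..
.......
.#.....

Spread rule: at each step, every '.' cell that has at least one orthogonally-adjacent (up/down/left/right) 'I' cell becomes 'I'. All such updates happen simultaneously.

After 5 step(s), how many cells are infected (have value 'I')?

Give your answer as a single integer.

Answer: 34

Derivation:
Step 0 (initial): 1 infected
Step 1: +4 new -> 5 infected
Step 2: +7 new -> 12 infected
Step 3: +7 new -> 19 infected
Step 4: +7 new -> 26 infected
Step 5: +8 new -> 34 infected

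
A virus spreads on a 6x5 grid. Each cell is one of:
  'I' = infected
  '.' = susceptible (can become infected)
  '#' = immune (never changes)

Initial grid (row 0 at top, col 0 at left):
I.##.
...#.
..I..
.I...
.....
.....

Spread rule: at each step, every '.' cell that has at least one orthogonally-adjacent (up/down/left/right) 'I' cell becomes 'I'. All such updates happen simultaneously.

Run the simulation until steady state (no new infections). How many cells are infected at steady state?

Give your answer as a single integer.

Answer: 27

Derivation:
Step 0 (initial): 3 infected
Step 1: +8 new -> 11 infected
Step 2: +7 new -> 18 infected
Step 3: +5 new -> 23 infected
Step 4: +3 new -> 26 infected
Step 5: +1 new -> 27 infected
Step 6: +0 new -> 27 infected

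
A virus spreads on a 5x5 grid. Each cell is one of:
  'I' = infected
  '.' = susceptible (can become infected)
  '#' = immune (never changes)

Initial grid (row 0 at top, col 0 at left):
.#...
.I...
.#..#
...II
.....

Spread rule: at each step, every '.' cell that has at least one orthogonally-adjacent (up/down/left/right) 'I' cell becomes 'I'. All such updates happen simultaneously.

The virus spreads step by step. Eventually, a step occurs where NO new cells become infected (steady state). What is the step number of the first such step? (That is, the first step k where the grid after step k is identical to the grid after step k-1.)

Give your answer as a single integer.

Step 0 (initial): 3 infected
Step 1: +6 new -> 9 infected
Step 2: +7 new -> 16 infected
Step 3: +4 new -> 20 infected
Step 4: +2 new -> 22 infected
Step 5: +0 new -> 22 infected

Answer: 5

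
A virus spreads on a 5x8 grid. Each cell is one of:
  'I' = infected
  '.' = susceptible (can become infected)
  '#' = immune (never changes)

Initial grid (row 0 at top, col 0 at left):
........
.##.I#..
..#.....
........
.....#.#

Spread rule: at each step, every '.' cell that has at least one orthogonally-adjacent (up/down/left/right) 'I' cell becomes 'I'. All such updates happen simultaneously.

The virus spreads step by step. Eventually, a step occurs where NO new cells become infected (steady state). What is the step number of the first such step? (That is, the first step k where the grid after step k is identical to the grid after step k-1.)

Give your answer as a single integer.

Answer: 8

Derivation:
Step 0 (initial): 1 infected
Step 1: +3 new -> 4 infected
Step 2: +5 new -> 9 infected
Step 3: +6 new -> 15 infected
Step 4: +7 new -> 22 infected
Step 5: +6 new -> 28 infected
Step 6: +4 new -> 32 infected
Step 7: +2 new -> 34 infected
Step 8: +0 new -> 34 infected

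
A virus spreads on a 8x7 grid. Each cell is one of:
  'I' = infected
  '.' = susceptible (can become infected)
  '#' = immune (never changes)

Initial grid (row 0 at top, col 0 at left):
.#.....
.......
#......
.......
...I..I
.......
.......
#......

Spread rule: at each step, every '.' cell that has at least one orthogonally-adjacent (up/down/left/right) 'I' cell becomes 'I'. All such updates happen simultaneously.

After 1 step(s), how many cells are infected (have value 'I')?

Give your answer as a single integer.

Answer: 9

Derivation:
Step 0 (initial): 2 infected
Step 1: +7 new -> 9 infected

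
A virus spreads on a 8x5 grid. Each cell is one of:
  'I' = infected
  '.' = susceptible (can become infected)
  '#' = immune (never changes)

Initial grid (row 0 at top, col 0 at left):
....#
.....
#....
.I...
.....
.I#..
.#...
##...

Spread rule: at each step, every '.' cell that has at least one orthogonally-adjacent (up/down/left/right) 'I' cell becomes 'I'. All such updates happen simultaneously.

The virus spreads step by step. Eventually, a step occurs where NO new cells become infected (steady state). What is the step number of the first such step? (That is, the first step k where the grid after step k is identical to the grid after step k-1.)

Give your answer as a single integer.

Step 0 (initial): 2 infected
Step 1: +5 new -> 7 infected
Step 2: +6 new -> 13 infected
Step 3: +6 new -> 19 infected
Step 4: +6 new -> 25 infected
Step 5: +4 new -> 29 infected
Step 6: +3 new -> 32 infected
Step 7: +2 new -> 34 infected
Step 8: +0 new -> 34 infected

Answer: 8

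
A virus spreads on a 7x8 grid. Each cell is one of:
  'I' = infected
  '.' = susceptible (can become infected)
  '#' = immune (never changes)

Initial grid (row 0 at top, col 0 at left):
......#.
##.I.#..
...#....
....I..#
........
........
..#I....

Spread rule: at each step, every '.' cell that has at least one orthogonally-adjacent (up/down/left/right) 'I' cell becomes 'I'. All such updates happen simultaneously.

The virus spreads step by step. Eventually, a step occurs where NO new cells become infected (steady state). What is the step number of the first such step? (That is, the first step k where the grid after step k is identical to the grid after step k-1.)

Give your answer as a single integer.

Step 0 (initial): 3 infected
Step 1: +9 new -> 12 infected
Step 2: +11 new -> 23 infected
Step 3: +10 new -> 33 infected
Step 4: +11 new -> 44 infected
Step 5: +4 new -> 48 infected
Step 6: +1 new -> 49 infected
Step 7: +0 new -> 49 infected

Answer: 7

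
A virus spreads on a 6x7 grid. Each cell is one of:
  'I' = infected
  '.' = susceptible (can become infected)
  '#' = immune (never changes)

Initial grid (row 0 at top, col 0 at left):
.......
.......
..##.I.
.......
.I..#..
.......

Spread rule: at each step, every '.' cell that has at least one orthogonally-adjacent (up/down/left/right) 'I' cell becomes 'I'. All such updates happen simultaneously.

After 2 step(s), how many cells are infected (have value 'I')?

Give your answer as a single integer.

Step 0 (initial): 2 infected
Step 1: +8 new -> 10 infected
Step 2: +12 new -> 22 infected

Answer: 22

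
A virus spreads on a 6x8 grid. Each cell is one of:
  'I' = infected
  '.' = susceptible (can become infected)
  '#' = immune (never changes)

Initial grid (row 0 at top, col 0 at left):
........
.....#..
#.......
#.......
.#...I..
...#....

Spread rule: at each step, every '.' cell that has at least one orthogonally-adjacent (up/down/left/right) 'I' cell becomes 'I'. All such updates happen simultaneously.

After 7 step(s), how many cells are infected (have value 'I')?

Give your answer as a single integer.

Step 0 (initial): 1 infected
Step 1: +4 new -> 5 infected
Step 2: +7 new -> 12 infected
Step 3: +6 new -> 18 infected
Step 4: +6 new -> 24 infected
Step 5: +7 new -> 31 infected
Step 6: +6 new -> 37 infected
Step 7: +3 new -> 40 infected

Answer: 40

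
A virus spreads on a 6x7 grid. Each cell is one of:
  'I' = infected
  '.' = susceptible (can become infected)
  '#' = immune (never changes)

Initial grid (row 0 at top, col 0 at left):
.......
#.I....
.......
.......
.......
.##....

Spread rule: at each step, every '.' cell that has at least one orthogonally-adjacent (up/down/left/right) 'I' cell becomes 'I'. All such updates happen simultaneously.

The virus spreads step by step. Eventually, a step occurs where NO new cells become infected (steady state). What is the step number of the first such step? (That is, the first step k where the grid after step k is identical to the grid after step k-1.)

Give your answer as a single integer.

Answer: 9

Derivation:
Step 0 (initial): 1 infected
Step 1: +4 new -> 5 infected
Step 2: +6 new -> 11 infected
Step 3: +8 new -> 19 infected
Step 4: +7 new -> 26 infected
Step 5: +6 new -> 32 infected
Step 6: +4 new -> 36 infected
Step 7: +2 new -> 38 infected
Step 8: +1 new -> 39 infected
Step 9: +0 new -> 39 infected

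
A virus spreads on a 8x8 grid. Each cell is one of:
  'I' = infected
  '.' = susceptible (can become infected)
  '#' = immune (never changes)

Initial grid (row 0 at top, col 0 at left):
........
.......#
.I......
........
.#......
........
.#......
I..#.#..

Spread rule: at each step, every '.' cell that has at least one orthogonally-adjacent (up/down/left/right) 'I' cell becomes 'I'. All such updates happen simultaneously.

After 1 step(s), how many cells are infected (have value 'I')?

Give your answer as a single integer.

Answer: 8

Derivation:
Step 0 (initial): 2 infected
Step 1: +6 new -> 8 infected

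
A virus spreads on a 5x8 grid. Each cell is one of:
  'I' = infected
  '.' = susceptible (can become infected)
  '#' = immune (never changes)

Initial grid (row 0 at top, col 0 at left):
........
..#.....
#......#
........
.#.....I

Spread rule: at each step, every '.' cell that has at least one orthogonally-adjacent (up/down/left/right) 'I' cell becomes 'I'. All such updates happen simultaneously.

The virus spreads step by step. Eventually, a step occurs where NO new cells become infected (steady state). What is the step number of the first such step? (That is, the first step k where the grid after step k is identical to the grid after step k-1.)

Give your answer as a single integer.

Answer: 12

Derivation:
Step 0 (initial): 1 infected
Step 1: +2 new -> 3 infected
Step 2: +2 new -> 5 infected
Step 3: +3 new -> 8 infected
Step 4: +4 new -> 12 infected
Step 5: +6 new -> 18 infected
Step 6: +5 new -> 23 infected
Step 7: +4 new -> 27 infected
Step 8: +3 new -> 30 infected
Step 9: +3 new -> 33 infected
Step 10: +2 new -> 35 infected
Step 11: +1 new -> 36 infected
Step 12: +0 new -> 36 infected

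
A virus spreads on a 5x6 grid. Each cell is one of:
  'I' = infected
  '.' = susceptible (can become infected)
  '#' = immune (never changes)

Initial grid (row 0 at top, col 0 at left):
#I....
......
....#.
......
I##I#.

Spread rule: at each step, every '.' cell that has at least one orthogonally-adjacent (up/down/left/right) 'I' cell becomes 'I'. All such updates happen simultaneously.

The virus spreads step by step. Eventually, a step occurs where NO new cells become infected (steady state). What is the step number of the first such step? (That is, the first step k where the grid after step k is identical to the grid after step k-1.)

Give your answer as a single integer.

Answer: 6

Derivation:
Step 0 (initial): 3 infected
Step 1: +4 new -> 7 infected
Step 2: +9 new -> 16 infected
Step 3: +4 new -> 20 infected
Step 4: +4 new -> 24 infected
Step 5: +1 new -> 25 infected
Step 6: +0 new -> 25 infected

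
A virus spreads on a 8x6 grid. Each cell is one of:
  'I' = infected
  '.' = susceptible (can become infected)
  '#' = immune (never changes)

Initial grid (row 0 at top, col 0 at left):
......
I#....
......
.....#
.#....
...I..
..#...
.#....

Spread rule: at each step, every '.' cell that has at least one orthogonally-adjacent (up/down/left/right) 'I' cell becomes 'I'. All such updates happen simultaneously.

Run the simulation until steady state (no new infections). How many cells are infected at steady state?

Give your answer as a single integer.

Answer: 43

Derivation:
Step 0 (initial): 2 infected
Step 1: +6 new -> 8 infected
Step 2: +10 new -> 18 infected
Step 3: +13 new -> 31 infected
Step 4: +6 new -> 37 infected
Step 5: +4 new -> 41 infected
Step 6: +2 new -> 43 infected
Step 7: +0 new -> 43 infected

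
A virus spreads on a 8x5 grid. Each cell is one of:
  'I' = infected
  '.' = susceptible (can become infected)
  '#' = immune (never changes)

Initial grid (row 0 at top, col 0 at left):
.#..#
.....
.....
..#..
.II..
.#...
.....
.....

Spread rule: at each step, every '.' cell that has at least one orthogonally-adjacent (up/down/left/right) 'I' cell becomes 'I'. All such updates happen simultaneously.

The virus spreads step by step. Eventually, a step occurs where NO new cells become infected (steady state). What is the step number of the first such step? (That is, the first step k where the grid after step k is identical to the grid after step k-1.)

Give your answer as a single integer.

Answer: 6

Derivation:
Step 0 (initial): 2 infected
Step 1: +4 new -> 6 infected
Step 2: +7 new -> 13 infected
Step 3: +10 new -> 23 infected
Step 4: +8 new -> 31 infected
Step 5: +5 new -> 36 infected
Step 6: +0 new -> 36 infected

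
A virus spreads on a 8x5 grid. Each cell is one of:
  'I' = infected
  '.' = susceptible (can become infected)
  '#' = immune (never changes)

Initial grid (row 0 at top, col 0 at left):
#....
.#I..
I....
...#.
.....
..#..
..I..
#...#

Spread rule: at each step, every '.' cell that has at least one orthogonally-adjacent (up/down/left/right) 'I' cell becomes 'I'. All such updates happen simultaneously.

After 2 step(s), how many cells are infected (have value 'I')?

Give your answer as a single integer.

Answer: 25

Derivation:
Step 0 (initial): 3 infected
Step 1: +9 new -> 12 infected
Step 2: +13 new -> 25 infected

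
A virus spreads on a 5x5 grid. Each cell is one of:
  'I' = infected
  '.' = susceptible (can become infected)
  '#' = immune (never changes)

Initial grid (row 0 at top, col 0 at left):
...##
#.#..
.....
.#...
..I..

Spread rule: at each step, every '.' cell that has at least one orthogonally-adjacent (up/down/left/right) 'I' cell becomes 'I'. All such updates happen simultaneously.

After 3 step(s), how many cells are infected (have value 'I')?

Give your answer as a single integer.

Answer: 12

Derivation:
Step 0 (initial): 1 infected
Step 1: +3 new -> 4 infected
Step 2: +4 new -> 8 infected
Step 3: +4 new -> 12 infected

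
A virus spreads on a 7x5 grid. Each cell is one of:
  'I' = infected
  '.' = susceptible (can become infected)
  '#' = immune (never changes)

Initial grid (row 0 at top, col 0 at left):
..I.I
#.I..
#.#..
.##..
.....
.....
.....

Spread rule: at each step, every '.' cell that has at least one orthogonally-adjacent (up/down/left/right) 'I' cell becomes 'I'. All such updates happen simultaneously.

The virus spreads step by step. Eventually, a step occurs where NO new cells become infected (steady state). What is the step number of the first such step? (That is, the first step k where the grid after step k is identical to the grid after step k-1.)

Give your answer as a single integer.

Answer: 10

Derivation:
Step 0 (initial): 3 infected
Step 1: +5 new -> 8 infected
Step 2: +4 new -> 12 infected
Step 3: +2 new -> 14 infected
Step 4: +2 new -> 16 infected
Step 5: +3 new -> 19 infected
Step 6: +4 new -> 23 infected
Step 7: +3 new -> 26 infected
Step 8: +3 new -> 29 infected
Step 9: +1 new -> 30 infected
Step 10: +0 new -> 30 infected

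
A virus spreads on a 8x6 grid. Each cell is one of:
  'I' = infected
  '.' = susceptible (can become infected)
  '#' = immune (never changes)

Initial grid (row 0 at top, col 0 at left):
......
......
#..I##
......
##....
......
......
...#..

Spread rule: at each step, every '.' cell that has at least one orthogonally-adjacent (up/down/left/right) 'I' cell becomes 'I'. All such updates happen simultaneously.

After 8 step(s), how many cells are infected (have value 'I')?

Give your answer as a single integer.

Step 0 (initial): 1 infected
Step 1: +3 new -> 4 infected
Step 2: +7 new -> 11 infected
Step 3: +9 new -> 20 infected
Step 4: +8 new -> 28 infected
Step 5: +5 new -> 33 infected
Step 6: +5 new -> 38 infected
Step 7: +3 new -> 41 infected
Step 8: +1 new -> 42 infected

Answer: 42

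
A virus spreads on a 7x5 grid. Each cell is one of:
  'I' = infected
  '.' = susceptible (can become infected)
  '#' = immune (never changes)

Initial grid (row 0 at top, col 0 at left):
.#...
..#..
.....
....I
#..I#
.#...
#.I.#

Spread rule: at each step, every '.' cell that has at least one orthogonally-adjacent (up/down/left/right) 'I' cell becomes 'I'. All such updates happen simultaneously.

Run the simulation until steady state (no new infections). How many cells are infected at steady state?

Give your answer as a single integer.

Step 0 (initial): 3 infected
Step 1: +7 new -> 10 infected
Step 2: +5 new -> 15 infected
Step 3: +4 new -> 19 infected
Step 4: +3 new -> 22 infected
Step 5: +3 new -> 25 infected
Step 6: +1 new -> 26 infected
Step 7: +1 new -> 27 infected
Step 8: +0 new -> 27 infected

Answer: 27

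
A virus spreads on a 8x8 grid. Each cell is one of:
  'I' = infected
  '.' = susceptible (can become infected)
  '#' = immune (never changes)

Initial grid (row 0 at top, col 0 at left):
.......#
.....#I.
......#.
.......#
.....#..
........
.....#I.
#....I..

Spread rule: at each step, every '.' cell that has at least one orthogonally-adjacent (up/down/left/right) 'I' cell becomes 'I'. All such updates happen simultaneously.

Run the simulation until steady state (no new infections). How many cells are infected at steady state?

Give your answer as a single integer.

Step 0 (initial): 3 infected
Step 1: +6 new -> 9 infected
Step 2: +8 new -> 17 infected
Step 3: +6 new -> 23 infected
Step 4: +7 new -> 30 infected
Step 5: +8 new -> 38 infected
Step 6: +7 new -> 45 infected
Step 7: +6 new -> 51 infected
Step 8: +4 new -> 55 infected
Step 9: +2 new -> 57 infected
Step 10: +0 new -> 57 infected

Answer: 57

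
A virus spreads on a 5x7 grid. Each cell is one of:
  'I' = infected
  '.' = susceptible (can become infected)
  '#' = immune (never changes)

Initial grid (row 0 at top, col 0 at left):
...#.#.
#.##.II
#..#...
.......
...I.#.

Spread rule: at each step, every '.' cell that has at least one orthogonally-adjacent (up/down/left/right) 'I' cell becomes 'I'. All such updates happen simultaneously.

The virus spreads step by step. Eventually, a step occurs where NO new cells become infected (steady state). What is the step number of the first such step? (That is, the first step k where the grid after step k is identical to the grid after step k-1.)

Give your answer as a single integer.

Answer: 8

Derivation:
Step 0 (initial): 3 infected
Step 1: +7 new -> 10 infected
Step 2: +7 new -> 17 infected
Step 3: +4 new -> 21 infected
Step 4: +2 new -> 23 infected
Step 5: +1 new -> 24 infected
Step 6: +1 new -> 25 infected
Step 7: +2 new -> 27 infected
Step 8: +0 new -> 27 infected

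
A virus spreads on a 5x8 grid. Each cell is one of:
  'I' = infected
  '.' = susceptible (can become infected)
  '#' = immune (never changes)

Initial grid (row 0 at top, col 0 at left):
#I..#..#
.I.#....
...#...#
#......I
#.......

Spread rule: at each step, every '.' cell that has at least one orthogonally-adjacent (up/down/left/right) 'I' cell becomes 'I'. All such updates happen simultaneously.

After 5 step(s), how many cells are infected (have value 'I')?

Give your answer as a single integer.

Step 0 (initial): 3 infected
Step 1: +6 new -> 9 infected
Step 2: +7 new -> 16 infected
Step 3: +6 new -> 22 infected
Step 4: +7 new -> 29 infected
Step 5: +3 new -> 32 infected

Answer: 32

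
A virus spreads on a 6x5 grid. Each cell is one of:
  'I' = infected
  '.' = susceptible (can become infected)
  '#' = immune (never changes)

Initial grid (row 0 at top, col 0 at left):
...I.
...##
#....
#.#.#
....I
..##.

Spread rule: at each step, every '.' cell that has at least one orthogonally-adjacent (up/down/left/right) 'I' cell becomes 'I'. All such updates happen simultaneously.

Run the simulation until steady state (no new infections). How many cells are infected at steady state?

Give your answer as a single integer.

Answer: 22

Derivation:
Step 0 (initial): 2 infected
Step 1: +4 new -> 6 infected
Step 2: +4 new -> 10 infected
Step 3: +5 new -> 15 infected
Step 4: +6 new -> 21 infected
Step 5: +1 new -> 22 infected
Step 6: +0 new -> 22 infected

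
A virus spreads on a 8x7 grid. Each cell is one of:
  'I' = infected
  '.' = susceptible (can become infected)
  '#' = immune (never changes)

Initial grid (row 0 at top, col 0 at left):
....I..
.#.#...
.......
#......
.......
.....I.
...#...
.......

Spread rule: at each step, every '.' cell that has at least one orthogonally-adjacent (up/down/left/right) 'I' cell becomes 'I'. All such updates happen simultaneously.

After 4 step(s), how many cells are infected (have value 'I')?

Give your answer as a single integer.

Step 0 (initial): 2 infected
Step 1: +7 new -> 9 infected
Step 2: +11 new -> 20 infected
Step 3: +11 new -> 31 infected
Step 4: +8 new -> 39 infected

Answer: 39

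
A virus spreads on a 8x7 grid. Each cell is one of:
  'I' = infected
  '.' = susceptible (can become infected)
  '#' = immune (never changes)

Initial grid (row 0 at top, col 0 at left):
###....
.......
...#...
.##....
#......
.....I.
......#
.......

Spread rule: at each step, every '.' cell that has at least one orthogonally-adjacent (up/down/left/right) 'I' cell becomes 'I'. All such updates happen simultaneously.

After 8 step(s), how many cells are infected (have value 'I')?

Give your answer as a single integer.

Answer: 44

Derivation:
Step 0 (initial): 1 infected
Step 1: +4 new -> 5 infected
Step 2: +6 new -> 11 infected
Step 3: +8 new -> 19 infected
Step 4: +8 new -> 27 infected
Step 5: +7 new -> 34 infected
Step 6: +5 new -> 39 infected
Step 7: +3 new -> 42 infected
Step 8: +2 new -> 44 infected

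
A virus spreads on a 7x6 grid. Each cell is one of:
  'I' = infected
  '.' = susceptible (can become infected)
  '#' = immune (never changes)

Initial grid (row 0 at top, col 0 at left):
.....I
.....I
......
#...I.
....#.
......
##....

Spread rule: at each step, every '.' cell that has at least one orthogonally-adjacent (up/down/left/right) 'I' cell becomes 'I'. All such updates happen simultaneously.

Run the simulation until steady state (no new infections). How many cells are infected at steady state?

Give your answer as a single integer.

Answer: 38

Derivation:
Step 0 (initial): 3 infected
Step 1: +6 new -> 9 infected
Step 2: +6 new -> 15 infected
Step 3: +7 new -> 22 infected
Step 4: +8 new -> 30 infected
Step 5: +7 new -> 37 infected
Step 6: +1 new -> 38 infected
Step 7: +0 new -> 38 infected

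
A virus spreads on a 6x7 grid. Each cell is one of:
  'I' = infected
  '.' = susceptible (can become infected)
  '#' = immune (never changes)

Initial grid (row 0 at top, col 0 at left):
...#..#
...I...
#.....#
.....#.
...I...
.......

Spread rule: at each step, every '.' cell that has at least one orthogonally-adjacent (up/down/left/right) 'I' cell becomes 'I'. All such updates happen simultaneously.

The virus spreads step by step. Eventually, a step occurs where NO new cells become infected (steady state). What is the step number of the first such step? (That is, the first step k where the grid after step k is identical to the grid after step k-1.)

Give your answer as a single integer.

Answer: 5

Derivation:
Step 0 (initial): 2 infected
Step 1: +7 new -> 9 infected
Step 2: +12 new -> 21 infected
Step 3: +11 new -> 32 infected
Step 4: +5 new -> 37 infected
Step 5: +0 new -> 37 infected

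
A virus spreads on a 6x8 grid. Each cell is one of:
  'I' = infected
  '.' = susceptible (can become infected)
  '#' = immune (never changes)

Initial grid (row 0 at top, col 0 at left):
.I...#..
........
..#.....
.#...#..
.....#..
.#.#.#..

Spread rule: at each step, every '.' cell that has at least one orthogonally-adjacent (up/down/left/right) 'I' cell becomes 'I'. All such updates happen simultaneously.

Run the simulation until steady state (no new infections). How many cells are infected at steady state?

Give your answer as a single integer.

Answer: 40

Derivation:
Step 0 (initial): 1 infected
Step 1: +3 new -> 4 infected
Step 2: +4 new -> 8 infected
Step 3: +3 new -> 11 infected
Step 4: +3 new -> 14 infected
Step 5: +4 new -> 18 infected
Step 6: +7 new -> 25 infected
Step 7: +5 new -> 30 infected
Step 8: +5 new -> 35 infected
Step 9: +2 new -> 37 infected
Step 10: +2 new -> 39 infected
Step 11: +1 new -> 40 infected
Step 12: +0 new -> 40 infected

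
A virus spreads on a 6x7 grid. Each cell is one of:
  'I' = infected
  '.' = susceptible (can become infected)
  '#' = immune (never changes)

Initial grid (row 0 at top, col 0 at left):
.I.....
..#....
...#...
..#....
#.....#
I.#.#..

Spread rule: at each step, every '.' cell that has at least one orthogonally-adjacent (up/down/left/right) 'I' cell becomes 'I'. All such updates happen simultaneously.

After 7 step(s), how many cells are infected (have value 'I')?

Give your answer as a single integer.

Step 0 (initial): 2 infected
Step 1: +4 new -> 6 infected
Step 2: +4 new -> 10 infected
Step 3: +6 new -> 16 infected
Step 4: +4 new -> 20 infected
Step 5: +6 new -> 26 infected
Step 6: +4 new -> 30 infected
Step 7: +3 new -> 33 infected

Answer: 33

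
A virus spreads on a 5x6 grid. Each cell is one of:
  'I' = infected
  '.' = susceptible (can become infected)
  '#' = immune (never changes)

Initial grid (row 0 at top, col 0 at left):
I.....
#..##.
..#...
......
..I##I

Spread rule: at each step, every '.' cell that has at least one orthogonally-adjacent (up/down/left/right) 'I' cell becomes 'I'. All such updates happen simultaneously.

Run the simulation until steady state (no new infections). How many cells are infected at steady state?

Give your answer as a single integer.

Answer: 24

Derivation:
Step 0 (initial): 3 infected
Step 1: +4 new -> 7 infected
Step 2: +7 new -> 14 infected
Step 3: +7 new -> 21 infected
Step 4: +3 new -> 24 infected
Step 5: +0 new -> 24 infected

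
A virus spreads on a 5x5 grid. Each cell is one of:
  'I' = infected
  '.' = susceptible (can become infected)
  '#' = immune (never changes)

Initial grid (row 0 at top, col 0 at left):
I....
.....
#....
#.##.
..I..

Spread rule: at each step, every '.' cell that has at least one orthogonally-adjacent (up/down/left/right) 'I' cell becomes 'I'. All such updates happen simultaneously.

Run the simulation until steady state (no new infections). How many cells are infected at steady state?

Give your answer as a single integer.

Step 0 (initial): 2 infected
Step 1: +4 new -> 6 infected
Step 2: +5 new -> 11 infected
Step 3: +4 new -> 15 infected
Step 4: +4 new -> 19 infected
Step 5: +2 new -> 21 infected
Step 6: +0 new -> 21 infected

Answer: 21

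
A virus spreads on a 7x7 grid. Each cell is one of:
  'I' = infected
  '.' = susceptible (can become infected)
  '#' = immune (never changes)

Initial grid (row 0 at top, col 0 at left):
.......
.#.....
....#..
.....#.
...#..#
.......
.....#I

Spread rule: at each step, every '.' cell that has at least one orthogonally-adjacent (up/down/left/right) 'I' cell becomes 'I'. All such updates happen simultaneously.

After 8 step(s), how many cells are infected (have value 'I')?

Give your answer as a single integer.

Answer: 25

Derivation:
Step 0 (initial): 1 infected
Step 1: +1 new -> 2 infected
Step 2: +1 new -> 3 infected
Step 3: +2 new -> 5 infected
Step 4: +3 new -> 8 infected
Step 5: +3 new -> 11 infected
Step 6: +4 new -> 15 infected
Step 7: +5 new -> 20 infected
Step 8: +5 new -> 25 infected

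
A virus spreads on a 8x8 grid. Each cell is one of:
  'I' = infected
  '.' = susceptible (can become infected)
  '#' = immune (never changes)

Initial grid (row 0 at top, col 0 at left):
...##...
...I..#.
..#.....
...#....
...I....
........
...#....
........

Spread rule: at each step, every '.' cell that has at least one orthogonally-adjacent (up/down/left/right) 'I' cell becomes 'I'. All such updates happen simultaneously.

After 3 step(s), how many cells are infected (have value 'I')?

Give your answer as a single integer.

Step 0 (initial): 2 infected
Step 1: +6 new -> 8 infected
Step 2: +10 new -> 18 infected
Step 3: +13 new -> 31 infected

Answer: 31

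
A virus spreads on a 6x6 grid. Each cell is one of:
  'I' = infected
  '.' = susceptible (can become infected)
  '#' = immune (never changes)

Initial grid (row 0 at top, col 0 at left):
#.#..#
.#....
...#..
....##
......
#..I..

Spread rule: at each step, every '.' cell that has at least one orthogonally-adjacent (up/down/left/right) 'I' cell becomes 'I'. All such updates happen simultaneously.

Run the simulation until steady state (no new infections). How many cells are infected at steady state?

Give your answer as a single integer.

Answer: 27

Derivation:
Step 0 (initial): 1 infected
Step 1: +3 new -> 4 infected
Step 2: +5 new -> 9 infected
Step 3: +3 new -> 12 infected
Step 4: +3 new -> 15 infected
Step 5: +3 new -> 18 infected
Step 6: +2 new -> 20 infected
Step 7: +3 new -> 23 infected
Step 8: +3 new -> 26 infected
Step 9: +1 new -> 27 infected
Step 10: +0 new -> 27 infected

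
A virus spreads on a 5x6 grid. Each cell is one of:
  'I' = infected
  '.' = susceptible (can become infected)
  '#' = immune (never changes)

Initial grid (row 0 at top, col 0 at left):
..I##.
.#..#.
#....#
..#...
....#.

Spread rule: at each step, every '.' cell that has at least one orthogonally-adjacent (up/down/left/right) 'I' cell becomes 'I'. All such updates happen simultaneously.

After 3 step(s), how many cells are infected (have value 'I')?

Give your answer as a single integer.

Step 0 (initial): 1 infected
Step 1: +2 new -> 3 infected
Step 2: +3 new -> 6 infected
Step 3: +3 new -> 9 infected

Answer: 9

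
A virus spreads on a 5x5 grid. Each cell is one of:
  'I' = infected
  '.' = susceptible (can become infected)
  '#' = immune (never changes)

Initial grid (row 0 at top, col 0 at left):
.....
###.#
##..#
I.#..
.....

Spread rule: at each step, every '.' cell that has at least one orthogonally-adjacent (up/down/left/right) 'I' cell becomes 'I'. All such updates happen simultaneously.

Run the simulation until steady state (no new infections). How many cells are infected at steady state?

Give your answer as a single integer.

Answer: 17

Derivation:
Step 0 (initial): 1 infected
Step 1: +2 new -> 3 infected
Step 2: +1 new -> 4 infected
Step 3: +1 new -> 5 infected
Step 4: +1 new -> 6 infected
Step 5: +2 new -> 8 infected
Step 6: +2 new -> 10 infected
Step 7: +2 new -> 12 infected
Step 8: +1 new -> 13 infected
Step 9: +2 new -> 15 infected
Step 10: +1 new -> 16 infected
Step 11: +1 new -> 17 infected
Step 12: +0 new -> 17 infected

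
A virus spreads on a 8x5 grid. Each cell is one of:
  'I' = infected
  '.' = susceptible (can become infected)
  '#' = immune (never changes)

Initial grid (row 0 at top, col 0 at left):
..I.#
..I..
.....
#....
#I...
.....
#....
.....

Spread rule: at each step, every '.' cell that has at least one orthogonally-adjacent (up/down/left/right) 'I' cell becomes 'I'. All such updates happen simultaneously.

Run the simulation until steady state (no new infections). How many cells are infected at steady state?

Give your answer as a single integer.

Step 0 (initial): 3 infected
Step 1: +8 new -> 11 infected
Step 2: +10 new -> 21 infected
Step 3: +7 new -> 28 infected
Step 4: +5 new -> 33 infected
Step 5: +2 new -> 35 infected
Step 6: +1 new -> 36 infected
Step 7: +0 new -> 36 infected

Answer: 36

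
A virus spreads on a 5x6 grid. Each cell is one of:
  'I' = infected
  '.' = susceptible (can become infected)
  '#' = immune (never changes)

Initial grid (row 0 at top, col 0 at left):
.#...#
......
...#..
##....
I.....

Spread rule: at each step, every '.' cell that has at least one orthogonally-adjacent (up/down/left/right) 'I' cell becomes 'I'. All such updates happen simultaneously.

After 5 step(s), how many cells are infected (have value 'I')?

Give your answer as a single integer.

Step 0 (initial): 1 infected
Step 1: +1 new -> 2 infected
Step 2: +1 new -> 3 infected
Step 3: +2 new -> 5 infected
Step 4: +3 new -> 8 infected
Step 5: +4 new -> 12 infected

Answer: 12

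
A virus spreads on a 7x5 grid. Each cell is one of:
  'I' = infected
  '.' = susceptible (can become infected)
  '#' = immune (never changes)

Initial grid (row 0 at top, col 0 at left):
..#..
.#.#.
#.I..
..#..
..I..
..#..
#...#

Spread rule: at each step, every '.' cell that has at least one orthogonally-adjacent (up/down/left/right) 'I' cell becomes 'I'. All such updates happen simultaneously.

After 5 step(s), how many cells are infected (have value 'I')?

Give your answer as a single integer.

Answer: 24

Derivation:
Step 0 (initial): 2 infected
Step 1: +5 new -> 7 infected
Step 2: +7 new -> 14 infected
Step 3: +7 new -> 21 infected
Step 4: +2 new -> 23 infected
Step 5: +1 new -> 24 infected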